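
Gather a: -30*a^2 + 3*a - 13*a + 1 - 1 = -30*a^2 - 10*a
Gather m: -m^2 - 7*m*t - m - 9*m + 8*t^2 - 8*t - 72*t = -m^2 + m*(-7*t - 10) + 8*t^2 - 80*t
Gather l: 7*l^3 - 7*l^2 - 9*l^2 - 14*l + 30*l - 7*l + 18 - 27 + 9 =7*l^3 - 16*l^2 + 9*l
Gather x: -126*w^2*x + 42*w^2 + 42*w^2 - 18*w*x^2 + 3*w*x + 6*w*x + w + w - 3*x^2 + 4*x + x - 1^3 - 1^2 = 84*w^2 + 2*w + x^2*(-18*w - 3) + x*(-126*w^2 + 9*w + 5) - 2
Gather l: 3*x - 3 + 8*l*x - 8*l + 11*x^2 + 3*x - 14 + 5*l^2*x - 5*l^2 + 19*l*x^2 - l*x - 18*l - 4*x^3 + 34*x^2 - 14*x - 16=l^2*(5*x - 5) + l*(19*x^2 + 7*x - 26) - 4*x^3 + 45*x^2 - 8*x - 33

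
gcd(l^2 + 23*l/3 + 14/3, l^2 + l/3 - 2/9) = l + 2/3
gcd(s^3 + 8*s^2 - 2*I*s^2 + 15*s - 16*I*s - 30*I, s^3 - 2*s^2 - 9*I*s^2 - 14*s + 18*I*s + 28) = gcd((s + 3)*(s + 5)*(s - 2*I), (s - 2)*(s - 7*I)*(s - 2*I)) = s - 2*I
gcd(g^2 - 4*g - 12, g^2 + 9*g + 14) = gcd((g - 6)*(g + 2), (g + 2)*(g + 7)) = g + 2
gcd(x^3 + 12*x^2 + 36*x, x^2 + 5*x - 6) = x + 6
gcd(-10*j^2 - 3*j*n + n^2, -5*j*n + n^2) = 5*j - n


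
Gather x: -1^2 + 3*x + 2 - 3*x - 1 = 0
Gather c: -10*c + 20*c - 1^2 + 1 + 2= 10*c + 2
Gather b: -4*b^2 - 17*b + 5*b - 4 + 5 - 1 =-4*b^2 - 12*b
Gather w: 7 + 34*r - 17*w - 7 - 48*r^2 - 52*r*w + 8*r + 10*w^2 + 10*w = -48*r^2 + 42*r + 10*w^2 + w*(-52*r - 7)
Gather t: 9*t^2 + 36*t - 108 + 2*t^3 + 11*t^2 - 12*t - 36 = 2*t^3 + 20*t^2 + 24*t - 144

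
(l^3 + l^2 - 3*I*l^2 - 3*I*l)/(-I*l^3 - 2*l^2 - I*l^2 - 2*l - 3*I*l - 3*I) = I*l/(l + I)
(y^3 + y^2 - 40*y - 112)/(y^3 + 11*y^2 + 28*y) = (y^2 - 3*y - 28)/(y*(y + 7))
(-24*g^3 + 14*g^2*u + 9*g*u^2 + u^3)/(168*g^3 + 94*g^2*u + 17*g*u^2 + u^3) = (-g + u)/(7*g + u)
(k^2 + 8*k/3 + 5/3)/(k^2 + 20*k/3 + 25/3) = (k + 1)/(k + 5)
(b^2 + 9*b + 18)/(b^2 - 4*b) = (b^2 + 9*b + 18)/(b*(b - 4))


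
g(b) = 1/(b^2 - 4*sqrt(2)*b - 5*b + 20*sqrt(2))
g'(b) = (-2*b + 5 + 4*sqrt(2))/(b^2 - 4*sqrt(2)*b - 5*b + 20*sqrt(2))^2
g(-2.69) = 0.02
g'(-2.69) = 0.00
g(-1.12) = 0.02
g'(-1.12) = 0.01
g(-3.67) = 0.01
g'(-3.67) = 0.00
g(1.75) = 0.08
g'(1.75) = 0.04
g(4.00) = 0.60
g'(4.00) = 0.97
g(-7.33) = 0.01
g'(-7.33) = 0.00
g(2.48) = 0.12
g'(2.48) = 0.09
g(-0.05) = 0.03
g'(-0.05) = 0.01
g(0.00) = 0.04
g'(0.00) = 0.01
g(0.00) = 0.04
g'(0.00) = 0.01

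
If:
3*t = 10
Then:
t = 10/3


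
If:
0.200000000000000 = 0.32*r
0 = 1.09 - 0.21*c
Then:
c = 5.19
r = 0.62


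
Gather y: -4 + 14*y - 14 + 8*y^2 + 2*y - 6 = 8*y^2 + 16*y - 24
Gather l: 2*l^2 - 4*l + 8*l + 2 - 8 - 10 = 2*l^2 + 4*l - 16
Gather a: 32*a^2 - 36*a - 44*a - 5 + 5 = 32*a^2 - 80*a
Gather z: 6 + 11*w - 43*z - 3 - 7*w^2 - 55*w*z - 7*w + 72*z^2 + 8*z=-7*w^2 + 4*w + 72*z^2 + z*(-55*w - 35) + 3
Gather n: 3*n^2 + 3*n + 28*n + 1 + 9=3*n^2 + 31*n + 10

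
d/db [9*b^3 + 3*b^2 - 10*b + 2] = 27*b^2 + 6*b - 10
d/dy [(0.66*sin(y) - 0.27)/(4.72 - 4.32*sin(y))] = 1.9488*cos(y)/(4.32*sin(y) - 4.72)^2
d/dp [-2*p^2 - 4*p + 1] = -4*p - 4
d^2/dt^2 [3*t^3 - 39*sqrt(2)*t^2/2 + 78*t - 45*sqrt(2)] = 18*t - 39*sqrt(2)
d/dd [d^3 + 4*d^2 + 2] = d*(3*d + 8)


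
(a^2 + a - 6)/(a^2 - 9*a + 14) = (a + 3)/(a - 7)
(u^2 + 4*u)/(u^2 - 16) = u/(u - 4)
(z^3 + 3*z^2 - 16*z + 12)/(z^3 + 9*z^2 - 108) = (z^2 - 3*z + 2)/(z^2 + 3*z - 18)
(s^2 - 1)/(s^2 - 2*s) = (s^2 - 1)/(s*(s - 2))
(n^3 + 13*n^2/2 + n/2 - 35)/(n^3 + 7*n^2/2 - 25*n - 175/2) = (n - 2)/(n - 5)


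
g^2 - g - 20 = (g - 5)*(g + 4)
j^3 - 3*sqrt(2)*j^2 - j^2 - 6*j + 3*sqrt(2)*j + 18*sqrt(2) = (j - 3)*(j + 2)*(j - 3*sqrt(2))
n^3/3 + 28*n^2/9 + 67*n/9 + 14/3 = (n/3 + 1/3)*(n + 7/3)*(n + 6)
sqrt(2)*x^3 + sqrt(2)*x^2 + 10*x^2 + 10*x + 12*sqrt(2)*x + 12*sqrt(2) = (x + 2*sqrt(2))*(x + 3*sqrt(2))*(sqrt(2)*x + sqrt(2))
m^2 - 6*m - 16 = (m - 8)*(m + 2)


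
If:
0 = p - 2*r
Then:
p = 2*r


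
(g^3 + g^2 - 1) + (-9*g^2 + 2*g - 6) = g^3 - 8*g^2 + 2*g - 7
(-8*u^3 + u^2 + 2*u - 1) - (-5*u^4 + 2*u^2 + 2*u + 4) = 5*u^4 - 8*u^3 - u^2 - 5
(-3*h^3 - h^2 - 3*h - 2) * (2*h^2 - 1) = -6*h^5 - 2*h^4 - 3*h^3 - 3*h^2 + 3*h + 2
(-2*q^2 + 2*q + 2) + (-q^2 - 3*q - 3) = -3*q^2 - q - 1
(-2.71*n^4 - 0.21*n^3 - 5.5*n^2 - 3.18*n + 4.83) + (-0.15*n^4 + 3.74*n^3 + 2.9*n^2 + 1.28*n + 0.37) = -2.86*n^4 + 3.53*n^3 - 2.6*n^2 - 1.9*n + 5.2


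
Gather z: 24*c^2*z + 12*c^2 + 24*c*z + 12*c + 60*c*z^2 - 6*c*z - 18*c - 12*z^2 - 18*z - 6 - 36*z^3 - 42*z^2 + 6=12*c^2 - 6*c - 36*z^3 + z^2*(60*c - 54) + z*(24*c^2 + 18*c - 18)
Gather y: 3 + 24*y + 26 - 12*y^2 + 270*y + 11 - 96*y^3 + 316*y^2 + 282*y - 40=-96*y^3 + 304*y^2 + 576*y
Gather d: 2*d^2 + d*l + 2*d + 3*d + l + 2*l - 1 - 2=2*d^2 + d*(l + 5) + 3*l - 3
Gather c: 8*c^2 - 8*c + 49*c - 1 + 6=8*c^2 + 41*c + 5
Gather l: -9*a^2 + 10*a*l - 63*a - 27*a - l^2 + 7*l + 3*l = -9*a^2 - 90*a - l^2 + l*(10*a + 10)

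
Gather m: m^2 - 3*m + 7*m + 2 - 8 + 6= m^2 + 4*m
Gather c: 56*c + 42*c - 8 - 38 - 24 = 98*c - 70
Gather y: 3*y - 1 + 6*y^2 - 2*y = 6*y^2 + y - 1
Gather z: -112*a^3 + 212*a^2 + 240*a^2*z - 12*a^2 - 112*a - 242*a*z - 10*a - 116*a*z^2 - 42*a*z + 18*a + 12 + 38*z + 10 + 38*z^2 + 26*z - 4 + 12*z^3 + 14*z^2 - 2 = -112*a^3 + 200*a^2 - 104*a + 12*z^3 + z^2*(52 - 116*a) + z*(240*a^2 - 284*a + 64) + 16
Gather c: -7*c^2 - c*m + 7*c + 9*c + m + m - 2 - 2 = -7*c^2 + c*(16 - m) + 2*m - 4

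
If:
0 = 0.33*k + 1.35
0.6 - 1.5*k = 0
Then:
No Solution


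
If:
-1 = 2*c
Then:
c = -1/2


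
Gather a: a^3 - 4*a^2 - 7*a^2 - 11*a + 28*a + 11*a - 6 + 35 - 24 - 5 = a^3 - 11*a^2 + 28*a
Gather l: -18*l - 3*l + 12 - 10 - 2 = -21*l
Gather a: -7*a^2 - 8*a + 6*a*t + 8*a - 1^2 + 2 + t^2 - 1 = -7*a^2 + 6*a*t + t^2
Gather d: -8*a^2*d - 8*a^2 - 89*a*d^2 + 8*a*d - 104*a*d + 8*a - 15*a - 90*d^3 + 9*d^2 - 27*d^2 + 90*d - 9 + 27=-8*a^2 - 7*a - 90*d^3 + d^2*(-89*a - 18) + d*(-8*a^2 - 96*a + 90) + 18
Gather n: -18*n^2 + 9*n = -18*n^2 + 9*n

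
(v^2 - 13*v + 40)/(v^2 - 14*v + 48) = (v - 5)/(v - 6)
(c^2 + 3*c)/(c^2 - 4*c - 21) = c/(c - 7)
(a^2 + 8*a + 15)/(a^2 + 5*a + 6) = (a + 5)/(a + 2)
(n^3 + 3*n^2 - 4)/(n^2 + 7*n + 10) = (n^2 + n - 2)/(n + 5)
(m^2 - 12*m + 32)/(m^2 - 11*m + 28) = (m - 8)/(m - 7)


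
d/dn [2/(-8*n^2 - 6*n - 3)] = 4*(8*n + 3)/(8*n^2 + 6*n + 3)^2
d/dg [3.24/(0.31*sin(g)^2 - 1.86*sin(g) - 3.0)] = (6.0264 - 2.0088*sin(g))*cos(g)/(-0.31*sin(g)^2 + 1.86*sin(g) + 3.0)^2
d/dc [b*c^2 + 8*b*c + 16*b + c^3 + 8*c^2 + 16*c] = 2*b*c + 8*b + 3*c^2 + 16*c + 16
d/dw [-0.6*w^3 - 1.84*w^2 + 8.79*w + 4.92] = -1.8*w^2 - 3.68*w + 8.79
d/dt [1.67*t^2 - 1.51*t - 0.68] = 3.34*t - 1.51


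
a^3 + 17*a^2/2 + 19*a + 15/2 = (a + 1/2)*(a + 3)*(a + 5)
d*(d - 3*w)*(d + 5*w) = d^3 + 2*d^2*w - 15*d*w^2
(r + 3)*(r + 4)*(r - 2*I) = r^3 + 7*r^2 - 2*I*r^2 + 12*r - 14*I*r - 24*I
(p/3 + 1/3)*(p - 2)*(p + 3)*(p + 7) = p^4/3 + 3*p^3 + 3*p^2 - 41*p/3 - 14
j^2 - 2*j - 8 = (j - 4)*(j + 2)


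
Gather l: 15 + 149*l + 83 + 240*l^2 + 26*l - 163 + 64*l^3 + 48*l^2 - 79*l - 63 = 64*l^3 + 288*l^2 + 96*l - 128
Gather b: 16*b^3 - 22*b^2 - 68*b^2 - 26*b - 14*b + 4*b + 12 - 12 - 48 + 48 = 16*b^3 - 90*b^2 - 36*b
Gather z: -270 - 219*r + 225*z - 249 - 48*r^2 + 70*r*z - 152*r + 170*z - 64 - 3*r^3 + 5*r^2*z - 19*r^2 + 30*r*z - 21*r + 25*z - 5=-3*r^3 - 67*r^2 - 392*r + z*(5*r^2 + 100*r + 420) - 588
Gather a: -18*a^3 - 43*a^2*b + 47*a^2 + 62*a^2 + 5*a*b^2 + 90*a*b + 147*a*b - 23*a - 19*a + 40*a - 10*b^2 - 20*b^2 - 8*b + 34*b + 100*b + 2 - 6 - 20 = -18*a^3 + a^2*(109 - 43*b) + a*(5*b^2 + 237*b - 2) - 30*b^2 + 126*b - 24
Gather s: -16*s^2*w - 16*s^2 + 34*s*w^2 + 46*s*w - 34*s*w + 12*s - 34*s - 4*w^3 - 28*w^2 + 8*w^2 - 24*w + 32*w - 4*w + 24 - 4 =s^2*(-16*w - 16) + s*(34*w^2 + 12*w - 22) - 4*w^3 - 20*w^2 + 4*w + 20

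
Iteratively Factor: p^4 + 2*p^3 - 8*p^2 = (p)*(p^3 + 2*p^2 - 8*p) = p^2*(p^2 + 2*p - 8) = p^2*(p - 2)*(p + 4)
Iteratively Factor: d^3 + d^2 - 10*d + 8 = (d - 1)*(d^2 + 2*d - 8) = (d - 2)*(d - 1)*(d + 4)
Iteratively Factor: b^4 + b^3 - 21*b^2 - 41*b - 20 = (b + 4)*(b^3 - 3*b^2 - 9*b - 5) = (b + 1)*(b + 4)*(b^2 - 4*b - 5) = (b + 1)^2*(b + 4)*(b - 5)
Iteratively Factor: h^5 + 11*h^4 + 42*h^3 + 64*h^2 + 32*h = (h + 4)*(h^4 + 7*h^3 + 14*h^2 + 8*h) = (h + 4)^2*(h^3 + 3*h^2 + 2*h) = h*(h + 4)^2*(h^2 + 3*h + 2) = h*(h + 1)*(h + 4)^2*(h + 2)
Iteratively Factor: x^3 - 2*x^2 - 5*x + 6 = (x - 1)*(x^2 - x - 6) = (x - 1)*(x + 2)*(x - 3)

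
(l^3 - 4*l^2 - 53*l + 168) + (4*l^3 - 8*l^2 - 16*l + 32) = 5*l^3 - 12*l^2 - 69*l + 200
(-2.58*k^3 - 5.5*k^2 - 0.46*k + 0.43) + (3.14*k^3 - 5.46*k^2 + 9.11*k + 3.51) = 0.56*k^3 - 10.96*k^2 + 8.65*k + 3.94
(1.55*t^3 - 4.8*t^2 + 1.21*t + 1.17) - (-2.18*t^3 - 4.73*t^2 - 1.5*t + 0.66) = 3.73*t^3 - 0.0699999999999994*t^2 + 2.71*t + 0.51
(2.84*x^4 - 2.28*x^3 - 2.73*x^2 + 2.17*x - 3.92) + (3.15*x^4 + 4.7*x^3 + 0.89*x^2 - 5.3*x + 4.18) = 5.99*x^4 + 2.42*x^3 - 1.84*x^2 - 3.13*x + 0.26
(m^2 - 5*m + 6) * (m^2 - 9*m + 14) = m^4 - 14*m^3 + 65*m^2 - 124*m + 84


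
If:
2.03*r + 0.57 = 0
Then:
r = -0.28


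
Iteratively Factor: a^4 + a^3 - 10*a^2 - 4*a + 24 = (a - 2)*(a^3 + 3*a^2 - 4*a - 12) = (a - 2)*(a + 2)*(a^2 + a - 6) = (a - 2)*(a + 2)*(a + 3)*(a - 2)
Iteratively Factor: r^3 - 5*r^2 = (r)*(r^2 - 5*r) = r*(r - 5)*(r)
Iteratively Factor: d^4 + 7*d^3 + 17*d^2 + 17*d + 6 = (d + 1)*(d^3 + 6*d^2 + 11*d + 6) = (d + 1)*(d + 2)*(d^2 + 4*d + 3) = (d + 1)*(d + 2)*(d + 3)*(d + 1)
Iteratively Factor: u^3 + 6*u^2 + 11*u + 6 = (u + 1)*(u^2 + 5*u + 6) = (u + 1)*(u + 3)*(u + 2)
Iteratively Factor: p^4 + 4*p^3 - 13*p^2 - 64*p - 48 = (p + 3)*(p^3 + p^2 - 16*p - 16) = (p + 3)*(p + 4)*(p^2 - 3*p - 4) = (p + 1)*(p + 3)*(p + 4)*(p - 4)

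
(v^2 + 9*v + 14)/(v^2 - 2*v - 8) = (v + 7)/(v - 4)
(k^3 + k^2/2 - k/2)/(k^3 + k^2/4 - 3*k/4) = 2*(2*k - 1)/(4*k - 3)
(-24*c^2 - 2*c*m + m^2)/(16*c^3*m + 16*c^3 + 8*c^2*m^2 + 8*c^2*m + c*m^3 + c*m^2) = (-6*c + m)/(c*(4*c*m + 4*c + m^2 + m))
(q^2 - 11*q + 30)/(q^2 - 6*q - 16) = (-q^2 + 11*q - 30)/(-q^2 + 6*q + 16)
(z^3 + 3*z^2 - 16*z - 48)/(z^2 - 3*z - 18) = (z^2 - 16)/(z - 6)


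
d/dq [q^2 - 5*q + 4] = 2*q - 5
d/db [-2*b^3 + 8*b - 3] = 8 - 6*b^2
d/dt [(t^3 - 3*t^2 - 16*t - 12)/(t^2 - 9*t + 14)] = (t^4 - 18*t^3 + 85*t^2 - 60*t - 332)/(t^4 - 18*t^3 + 109*t^2 - 252*t + 196)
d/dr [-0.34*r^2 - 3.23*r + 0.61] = -0.68*r - 3.23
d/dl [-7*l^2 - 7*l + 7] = -14*l - 7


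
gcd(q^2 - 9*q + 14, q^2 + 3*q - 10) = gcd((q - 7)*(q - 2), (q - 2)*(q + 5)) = q - 2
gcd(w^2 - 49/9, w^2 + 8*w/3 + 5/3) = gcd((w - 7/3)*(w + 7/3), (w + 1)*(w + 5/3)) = 1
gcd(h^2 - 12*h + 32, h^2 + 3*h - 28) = h - 4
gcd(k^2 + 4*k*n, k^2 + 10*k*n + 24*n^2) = k + 4*n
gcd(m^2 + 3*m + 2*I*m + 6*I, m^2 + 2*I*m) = m + 2*I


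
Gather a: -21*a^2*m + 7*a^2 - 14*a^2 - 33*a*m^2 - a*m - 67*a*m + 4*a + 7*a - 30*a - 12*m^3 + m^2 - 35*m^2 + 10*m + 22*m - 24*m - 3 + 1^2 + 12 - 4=a^2*(-21*m - 7) + a*(-33*m^2 - 68*m - 19) - 12*m^3 - 34*m^2 + 8*m + 6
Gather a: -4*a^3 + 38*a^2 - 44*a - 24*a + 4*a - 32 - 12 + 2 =-4*a^3 + 38*a^2 - 64*a - 42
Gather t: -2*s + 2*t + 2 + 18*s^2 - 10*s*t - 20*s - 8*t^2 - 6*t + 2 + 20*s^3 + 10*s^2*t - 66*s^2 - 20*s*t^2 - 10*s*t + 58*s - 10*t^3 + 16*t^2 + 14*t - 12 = 20*s^3 - 48*s^2 + 36*s - 10*t^3 + t^2*(8 - 20*s) + t*(10*s^2 - 20*s + 10) - 8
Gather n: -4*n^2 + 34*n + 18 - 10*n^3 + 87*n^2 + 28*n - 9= -10*n^3 + 83*n^2 + 62*n + 9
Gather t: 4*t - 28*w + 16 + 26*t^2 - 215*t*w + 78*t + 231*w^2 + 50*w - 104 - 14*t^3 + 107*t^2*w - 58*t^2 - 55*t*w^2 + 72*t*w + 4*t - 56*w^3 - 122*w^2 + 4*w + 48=-14*t^3 + t^2*(107*w - 32) + t*(-55*w^2 - 143*w + 86) - 56*w^3 + 109*w^2 + 26*w - 40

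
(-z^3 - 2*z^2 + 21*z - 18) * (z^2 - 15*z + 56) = -z^5 + 13*z^4 - 5*z^3 - 445*z^2 + 1446*z - 1008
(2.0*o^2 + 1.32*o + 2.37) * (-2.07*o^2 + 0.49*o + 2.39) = -4.14*o^4 - 1.7524*o^3 + 0.5209*o^2 + 4.3161*o + 5.6643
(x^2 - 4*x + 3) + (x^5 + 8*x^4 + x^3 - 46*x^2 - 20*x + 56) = x^5 + 8*x^4 + x^3 - 45*x^2 - 24*x + 59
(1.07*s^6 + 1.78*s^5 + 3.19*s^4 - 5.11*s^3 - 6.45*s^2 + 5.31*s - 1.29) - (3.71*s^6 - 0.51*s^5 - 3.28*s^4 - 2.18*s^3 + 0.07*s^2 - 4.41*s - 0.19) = -2.64*s^6 + 2.29*s^5 + 6.47*s^4 - 2.93*s^3 - 6.52*s^2 + 9.72*s - 1.1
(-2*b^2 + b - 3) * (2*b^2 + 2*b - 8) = -4*b^4 - 2*b^3 + 12*b^2 - 14*b + 24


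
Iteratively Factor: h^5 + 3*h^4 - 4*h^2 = (h - 1)*(h^4 + 4*h^3 + 4*h^2) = h*(h - 1)*(h^3 + 4*h^2 + 4*h) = h*(h - 1)*(h + 2)*(h^2 + 2*h) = h*(h - 1)*(h + 2)^2*(h)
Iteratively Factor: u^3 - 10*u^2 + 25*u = (u - 5)*(u^2 - 5*u) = (u - 5)^2*(u)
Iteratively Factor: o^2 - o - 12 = (o + 3)*(o - 4)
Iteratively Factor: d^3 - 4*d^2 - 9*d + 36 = (d - 4)*(d^2 - 9) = (d - 4)*(d - 3)*(d + 3)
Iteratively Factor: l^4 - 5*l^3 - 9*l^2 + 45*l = (l - 5)*(l^3 - 9*l) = l*(l - 5)*(l^2 - 9) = l*(l - 5)*(l - 3)*(l + 3)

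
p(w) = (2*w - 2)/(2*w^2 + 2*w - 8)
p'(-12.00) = -0.01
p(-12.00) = -0.10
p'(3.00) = -0.09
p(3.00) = 0.25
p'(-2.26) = -9.51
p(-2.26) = 2.83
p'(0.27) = -0.19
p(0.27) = 0.20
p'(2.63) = -0.15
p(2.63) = 0.29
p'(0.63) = -0.24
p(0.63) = 0.12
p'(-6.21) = -0.07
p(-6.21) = -0.25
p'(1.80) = -2.44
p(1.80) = 0.77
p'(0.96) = -0.45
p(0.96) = 0.02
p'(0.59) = -0.23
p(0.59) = 0.13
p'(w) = (-4*w - 2)*(2*w - 2)/(2*w^2 + 2*w - 8)^2 + 2/(2*w^2 + 2*w - 8)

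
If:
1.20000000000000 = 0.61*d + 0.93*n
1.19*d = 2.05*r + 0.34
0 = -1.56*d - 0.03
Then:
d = -0.02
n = 1.30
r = -0.18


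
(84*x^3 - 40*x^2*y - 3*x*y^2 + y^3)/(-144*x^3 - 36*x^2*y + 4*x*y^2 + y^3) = (-14*x^2 + 9*x*y - y^2)/(24*x^2 + 2*x*y - y^2)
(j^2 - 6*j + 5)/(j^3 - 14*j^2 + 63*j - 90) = (j - 1)/(j^2 - 9*j + 18)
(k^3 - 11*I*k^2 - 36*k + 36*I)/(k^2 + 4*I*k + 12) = (k^2 - 9*I*k - 18)/(k + 6*I)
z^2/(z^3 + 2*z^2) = 1/(z + 2)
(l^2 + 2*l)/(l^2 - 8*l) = (l + 2)/(l - 8)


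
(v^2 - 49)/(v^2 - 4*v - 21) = (v + 7)/(v + 3)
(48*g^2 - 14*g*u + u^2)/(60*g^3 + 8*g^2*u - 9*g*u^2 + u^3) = (-8*g + u)/(-10*g^2 - 3*g*u + u^2)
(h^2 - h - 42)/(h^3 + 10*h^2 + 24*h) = (h - 7)/(h*(h + 4))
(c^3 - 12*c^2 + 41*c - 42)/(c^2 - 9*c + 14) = c - 3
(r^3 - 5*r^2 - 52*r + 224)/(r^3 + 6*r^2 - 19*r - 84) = (r - 8)/(r + 3)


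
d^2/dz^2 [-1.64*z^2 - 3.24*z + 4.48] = -3.28000000000000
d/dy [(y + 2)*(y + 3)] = 2*y + 5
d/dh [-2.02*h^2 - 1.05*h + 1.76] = -4.04*h - 1.05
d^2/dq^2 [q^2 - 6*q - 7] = 2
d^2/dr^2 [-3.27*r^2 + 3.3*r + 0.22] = -6.54000000000000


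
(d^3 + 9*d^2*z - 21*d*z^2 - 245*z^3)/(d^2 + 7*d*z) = d + 2*z - 35*z^2/d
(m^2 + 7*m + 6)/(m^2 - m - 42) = (m + 1)/(m - 7)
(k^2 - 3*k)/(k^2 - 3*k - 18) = k*(3 - k)/(-k^2 + 3*k + 18)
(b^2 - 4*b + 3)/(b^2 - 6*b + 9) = (b - 1)/(b - 3)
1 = 1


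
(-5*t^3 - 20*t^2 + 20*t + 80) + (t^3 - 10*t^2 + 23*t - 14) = -4*t^3 - 30*t^2 + 43*t + 66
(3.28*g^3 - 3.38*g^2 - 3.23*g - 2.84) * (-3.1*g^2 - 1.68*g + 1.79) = -10.168*g^5 + 4.9676*g^4 + 21.5626*g^3 + 8.1802*g^2 - 1.0105*g - 5.0836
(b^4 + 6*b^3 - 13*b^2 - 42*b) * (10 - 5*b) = -5*b^5 - 20*b^4 + 125*b^3 + 80*b^2 - 420*b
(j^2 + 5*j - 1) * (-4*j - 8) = -4*j^3 - 28*j^2 - 36*j + 8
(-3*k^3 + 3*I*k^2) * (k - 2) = -3*k^4 + 6*k^3 + 3*I*k^3 - 6*I*k^2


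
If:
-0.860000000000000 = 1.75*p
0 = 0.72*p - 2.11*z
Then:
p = -0.49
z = -0.17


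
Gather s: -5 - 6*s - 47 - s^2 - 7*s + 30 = -s^2 - 13*s - 22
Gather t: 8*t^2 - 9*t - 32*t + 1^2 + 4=8*t^2 - 41*t + 5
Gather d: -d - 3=-d - 3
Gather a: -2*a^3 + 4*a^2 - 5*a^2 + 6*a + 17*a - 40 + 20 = -2*a^3 - a^2 + 23*a - 20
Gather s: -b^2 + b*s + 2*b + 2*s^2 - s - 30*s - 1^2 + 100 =-b^2 + 2*b + 2*s^2 + s*(b - 31) + 99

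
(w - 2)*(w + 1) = w^2 - w - 2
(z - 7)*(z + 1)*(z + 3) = z^3 - 3*z^2 - 25*z - 21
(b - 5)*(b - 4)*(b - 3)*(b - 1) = b^4 - 13*b^3 + 59*b^2 - 107*b + 60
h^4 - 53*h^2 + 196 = (h - 7)*(h - 2)*(h + 2)*(h + 7)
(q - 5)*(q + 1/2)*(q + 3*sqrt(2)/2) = q^3 - 9*q^2/2 + 3*sqrt(2)*q^2/2 - 27*sqrt(2)*q/4 - 5*q/2 - 15*sqrt(2)/4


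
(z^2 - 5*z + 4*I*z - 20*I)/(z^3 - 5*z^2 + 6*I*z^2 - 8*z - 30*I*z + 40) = 1/(z + 2*I)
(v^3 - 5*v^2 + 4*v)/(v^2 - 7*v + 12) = v*(v - 1)/(v - 3)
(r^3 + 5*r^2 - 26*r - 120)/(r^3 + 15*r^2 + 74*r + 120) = (r - 5)/(r + 5)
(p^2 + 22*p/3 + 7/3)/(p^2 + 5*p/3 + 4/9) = 3*(p + 7)/(3*p + 4)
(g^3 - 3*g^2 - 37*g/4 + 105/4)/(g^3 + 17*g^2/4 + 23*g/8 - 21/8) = 2*(4*g^2 - 24*g + 35)/(8*g^2 + 10*g - 7)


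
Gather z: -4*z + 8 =8 - 4*z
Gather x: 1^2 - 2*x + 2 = 3 - 2*x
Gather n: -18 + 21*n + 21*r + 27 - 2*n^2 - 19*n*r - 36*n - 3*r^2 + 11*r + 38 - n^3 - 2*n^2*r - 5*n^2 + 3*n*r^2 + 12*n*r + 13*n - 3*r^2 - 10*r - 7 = -n^3 + n^2*(-2*r - 7) + n*(3*r^2 - 7*r - 2) - 6*r^2 + 22*r + 40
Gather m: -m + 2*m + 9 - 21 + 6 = m - 6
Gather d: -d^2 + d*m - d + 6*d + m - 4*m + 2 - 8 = -d^2 + d*(m + 5) - 3*m - 6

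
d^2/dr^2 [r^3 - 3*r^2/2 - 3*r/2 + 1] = 6*r - 3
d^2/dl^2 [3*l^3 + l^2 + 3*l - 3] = 18*l + 2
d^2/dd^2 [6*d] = 0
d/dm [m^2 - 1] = 2*m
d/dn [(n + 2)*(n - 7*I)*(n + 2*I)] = 3*n^2 + n*(4 - 10*I) + 14 - 10*I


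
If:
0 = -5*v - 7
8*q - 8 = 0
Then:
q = 1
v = -7/5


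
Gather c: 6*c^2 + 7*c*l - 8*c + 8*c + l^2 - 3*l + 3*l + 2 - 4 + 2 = 6*c^2 + 7*c*l + l^2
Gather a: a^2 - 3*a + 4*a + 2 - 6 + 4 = a^2 + a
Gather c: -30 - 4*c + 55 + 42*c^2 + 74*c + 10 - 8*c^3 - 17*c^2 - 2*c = -8*c^3 + 25*c^2 + 68*c + 35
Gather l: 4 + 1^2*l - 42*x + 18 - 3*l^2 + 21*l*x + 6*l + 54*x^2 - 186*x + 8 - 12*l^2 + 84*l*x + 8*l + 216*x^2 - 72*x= -15*l^2 + l*(105*x + 15) + 270*x^2 - 300*x + 30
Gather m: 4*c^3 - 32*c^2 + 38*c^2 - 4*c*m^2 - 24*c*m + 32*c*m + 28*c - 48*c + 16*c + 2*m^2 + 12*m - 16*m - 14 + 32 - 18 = 4*c^3 + 6*c^2 - 4*c + m^2*(2 - 4*c) + m*(8*c - 4)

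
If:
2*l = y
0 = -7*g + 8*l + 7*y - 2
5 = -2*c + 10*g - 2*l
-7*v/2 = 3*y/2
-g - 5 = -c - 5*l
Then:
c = 869/232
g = 157/116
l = 121/232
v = -363/812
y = 121/116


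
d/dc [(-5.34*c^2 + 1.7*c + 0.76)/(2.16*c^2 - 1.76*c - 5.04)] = (5.7264*c^2 + 50.544*c - 7.2304)/(4.6656*c^4 - 7.6032*c^3 - 18.6752*c^2 + 17.7408*c + 25.4016)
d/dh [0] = 0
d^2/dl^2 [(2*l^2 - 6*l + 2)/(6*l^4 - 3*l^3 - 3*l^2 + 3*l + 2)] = 4*(108*l^8 - 702*l^7 + 819*l^6 - 297*l^5 - 144*l^4 + 465*l^3 - 162*l^2 - 63*l + 37)/(216*l^12 - 324*l^11 - 162*l^10 + 621*l^9 - 27*l^8 - 540*l^7 + 135*l^6 + 324*l^5 - 63*l^4 - 117*l^3 + 18*l^2 + 36*l + 8)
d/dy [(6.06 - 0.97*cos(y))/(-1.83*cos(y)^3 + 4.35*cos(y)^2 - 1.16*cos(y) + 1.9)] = (3.5502*cos(y)^3 - 37.4889*cos(y)^2 + 52.722*cos(y) - 5.1866)*sin(y)/(3.3489*cos(y)^6 - 15.921*cos(y)^5 + 23.1681*cos(y)^4 - 17.046*cos(y)^3 + 17.8756*cos(y)^2 - 4.408*cos(y) + 3.61)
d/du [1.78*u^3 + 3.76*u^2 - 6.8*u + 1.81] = 5.34*u^2 + 7.52*u - 6.8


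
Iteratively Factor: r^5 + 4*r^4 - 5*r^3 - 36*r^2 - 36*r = (r + 3)*(r^4 + r^3 - 8*r^2 - 12*r) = r*(r + 3)*(r^3 + r^2 - 8*r - 12) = r*(r - 3)*(r + 3)*(r^2 + 4*r + 4) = r*(r - 3)*(r + 2)*(r + 3)*(r + 2)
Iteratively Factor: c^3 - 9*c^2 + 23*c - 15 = (c - 5)*(c^2 - 4*c + 3) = (c - 5)*(c - 1)*(c - 3)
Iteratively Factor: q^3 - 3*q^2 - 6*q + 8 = (q - 1)*(q^2 - 2*q - 8) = (q - 4)*(q - 1)*(q + 2)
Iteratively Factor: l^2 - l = (l - 1)*(l)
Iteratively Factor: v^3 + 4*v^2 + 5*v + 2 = (v + 1)*(v^2 + 3*v + 2) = (v + 1)*(v + 2)*(v + 1)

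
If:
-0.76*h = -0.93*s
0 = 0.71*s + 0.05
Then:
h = -0.09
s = -0.07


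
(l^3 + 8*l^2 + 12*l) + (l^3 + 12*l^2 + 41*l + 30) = 2*l^3 + 20*l^2 + 53*l + 30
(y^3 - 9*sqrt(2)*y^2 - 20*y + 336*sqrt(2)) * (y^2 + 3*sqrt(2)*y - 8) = y^5 - 6*sqrt(2)*y^4 - 82*y^3 + 348*sqrt(2)*y^2 + 2176*y - 2688*sqrt(2)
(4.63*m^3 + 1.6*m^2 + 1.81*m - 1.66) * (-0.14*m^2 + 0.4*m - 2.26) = -0.6482*m^5 + 1.628*m^4 - 10.0772*m^3 - 2.6596*m^2 - 4.7546*m + 3.7516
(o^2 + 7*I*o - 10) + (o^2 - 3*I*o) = 2*o^2 + 4*I*o - 10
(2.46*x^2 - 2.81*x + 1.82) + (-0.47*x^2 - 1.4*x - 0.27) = 1.99*x^2 - 4.21*x + 1.55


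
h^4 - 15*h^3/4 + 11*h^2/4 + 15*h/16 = h*(h - 5/2)*(h - 3/2)*(h + 1/4)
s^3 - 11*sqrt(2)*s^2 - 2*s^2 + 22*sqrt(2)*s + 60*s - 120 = (s - 2)*(s - 6*sqrt(2))*(s - 5*sqrt(2))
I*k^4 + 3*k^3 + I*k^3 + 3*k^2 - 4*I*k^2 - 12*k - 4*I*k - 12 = (k - 2)*(k + 2)*(k - 3*I)*(I*k + I)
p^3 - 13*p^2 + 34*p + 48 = (p - 8)*(p - 6)*(p + 1)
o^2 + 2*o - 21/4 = (o - 3/2)*(o + 7/2)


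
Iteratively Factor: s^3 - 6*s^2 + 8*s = (s - 2)*(s^2 - 4*s) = s*(s - 2)*(s - 4)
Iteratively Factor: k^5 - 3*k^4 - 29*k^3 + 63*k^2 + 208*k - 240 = (k - 1)*(k^4 - 2*k^3 - 31*k^2 + 32*k + 240) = (k - 4)*(k - 1)*(k^3 + 2*k^2 - 23*k - 60) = (k - 5)*(k - 4)*(k - 1)*(k^2 + 7*k + 12) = (k - 5)*(k - 4)*(k - 1)*(k + 4)*(k + 3)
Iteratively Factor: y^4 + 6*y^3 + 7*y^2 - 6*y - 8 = (y + 4)*(y^3 + 2*y^2 - y - 2) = (y + 2)*(y + 4)*(y^2 - 1) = (y - 1)*(y + 2)*(y + 4)*(y + 1)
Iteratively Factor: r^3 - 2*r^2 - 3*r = (r)*(r^2 - 2*r - 3) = r*(r + 1)*(r - 3)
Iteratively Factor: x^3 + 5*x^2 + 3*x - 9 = (x - 1)*(x^2 + 6*x + 9) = (x - 1)*(x + 3)*(x + 3)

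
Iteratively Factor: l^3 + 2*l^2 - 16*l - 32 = (l + 2)*(l^2 - 16) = (l - 4)*(l + 2)*(l + 4)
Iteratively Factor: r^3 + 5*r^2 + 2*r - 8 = (r - 1)*(r^2 + 6*r + 8) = (r - 1)*(r + 2)*(r + 4)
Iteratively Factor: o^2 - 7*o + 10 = (o - 5)*(o - 2)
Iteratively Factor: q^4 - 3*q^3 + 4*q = (q)*(q^3 - 3*q^2 + 4) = q*(q - 2)*(q^2 - q - 2) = q*(q - 2)*(q + 1)*(q - 2)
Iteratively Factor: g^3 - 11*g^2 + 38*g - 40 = (g - 2)*(g^2 - 9*g + 20) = (g - 4)*(g - 2)*(g - 5)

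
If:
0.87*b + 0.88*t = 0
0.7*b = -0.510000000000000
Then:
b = -0.73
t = 0.72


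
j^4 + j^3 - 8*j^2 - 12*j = j*(j - 3)*(j + 2)^2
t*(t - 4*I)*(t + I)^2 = t^4 - 2*I*t^3 + 7*t^2 + 4*I*t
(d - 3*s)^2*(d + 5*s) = d^3 - d^2*s - 21*d*s^2 + 45*s^3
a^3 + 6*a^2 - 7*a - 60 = (a - 3)*(a + 4)*(a + 5)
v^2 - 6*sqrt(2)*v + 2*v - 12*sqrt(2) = (v + 2)*(v - 6*sqrt(2))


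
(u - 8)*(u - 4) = u^2 - 12*u + 32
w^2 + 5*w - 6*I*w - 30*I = (w + 5)*(w - 6*I)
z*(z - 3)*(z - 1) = z^3 - 4*z^2 + 3*z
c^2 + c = c*(c + 1)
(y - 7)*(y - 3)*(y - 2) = y^3 - 12*y^2 + 41*y - 42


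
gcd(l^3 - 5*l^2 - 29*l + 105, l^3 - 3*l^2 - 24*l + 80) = l + 5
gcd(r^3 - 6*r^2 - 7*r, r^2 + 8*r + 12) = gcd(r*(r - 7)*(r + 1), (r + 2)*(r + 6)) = 1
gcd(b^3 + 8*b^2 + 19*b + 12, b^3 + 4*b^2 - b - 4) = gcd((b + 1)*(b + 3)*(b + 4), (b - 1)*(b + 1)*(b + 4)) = b^2 + 5*b + 4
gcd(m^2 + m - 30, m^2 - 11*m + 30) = m - 5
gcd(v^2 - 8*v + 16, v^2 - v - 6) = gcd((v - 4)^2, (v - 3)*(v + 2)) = 1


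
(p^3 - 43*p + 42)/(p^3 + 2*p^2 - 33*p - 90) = (p^2 + 6*p - 7)/(p^2 + 8*p + 15)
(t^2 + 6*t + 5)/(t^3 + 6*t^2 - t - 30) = (t + 1)/(t^2 + t - 6)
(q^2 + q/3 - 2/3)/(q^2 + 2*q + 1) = (q - 2/3)/(q + 1)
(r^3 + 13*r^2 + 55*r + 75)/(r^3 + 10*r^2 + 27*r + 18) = (r^2 + 10*r + 25)/(r^2 + 7*r + 6)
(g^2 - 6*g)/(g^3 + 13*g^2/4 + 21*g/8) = 8*(g - 6)/(8*g^2 + 26*g + 21)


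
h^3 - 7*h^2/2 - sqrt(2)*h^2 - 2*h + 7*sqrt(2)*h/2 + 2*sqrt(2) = (h - 4)*(h + 1/2)*(h - sqrt(2))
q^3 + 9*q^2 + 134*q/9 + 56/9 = (q + 2/3)*(q + 4/3)*(q + 7)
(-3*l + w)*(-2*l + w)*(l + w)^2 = 6*l^4 + 7*l^3*w - 3*l^2*w^2 - 3*l*w^3 + w^4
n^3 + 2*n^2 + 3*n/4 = n*(n + 1/2)*(n + 3/2)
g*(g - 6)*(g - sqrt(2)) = g^3 - 6*g^2 - sqrt(2)*g^2 + 6*sqrt(2)*g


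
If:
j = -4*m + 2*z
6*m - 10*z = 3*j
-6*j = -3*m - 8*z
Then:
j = 0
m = 0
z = 0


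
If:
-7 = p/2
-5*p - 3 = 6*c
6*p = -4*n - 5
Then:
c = 67/6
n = 79/4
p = -14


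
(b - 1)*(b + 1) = b^2 - 1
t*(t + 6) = t^2 + 6*t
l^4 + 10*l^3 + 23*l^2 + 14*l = l*(l + 1)*(l + 2)*(l + 7)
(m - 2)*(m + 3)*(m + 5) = m^3 + 6*m^2 - m - 30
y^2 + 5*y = y*(y + 5)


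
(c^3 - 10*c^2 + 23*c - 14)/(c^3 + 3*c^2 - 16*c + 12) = (c - 7)/(c + 6)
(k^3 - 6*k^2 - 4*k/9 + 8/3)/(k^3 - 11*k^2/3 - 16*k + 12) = (k + 2/3)/(k + 3)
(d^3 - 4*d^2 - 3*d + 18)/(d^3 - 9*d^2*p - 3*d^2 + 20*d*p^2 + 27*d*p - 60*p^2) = (d^2 - d - 6)/(d^2 - 9*d*p + 20*p^2)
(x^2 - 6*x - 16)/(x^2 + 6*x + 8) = (x - 8)/(x + 4)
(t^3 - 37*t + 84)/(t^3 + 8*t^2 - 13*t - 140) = (t - 3)/(t + 5)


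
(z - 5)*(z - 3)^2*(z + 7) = z^4 - 4*z^3 - 38*z^2 + 228*z - 315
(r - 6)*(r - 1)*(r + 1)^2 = r^4 - 5*r^3 - 7*r^2 + 5*r + 6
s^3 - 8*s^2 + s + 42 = (s - 7)*(s - 3)*(s + 2)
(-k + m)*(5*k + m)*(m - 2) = -5*k^2*m + 10*k^2 + 4*k*m^2 - 8*k*m + m^3 - 2*m^2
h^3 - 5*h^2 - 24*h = h*(h - 8)*(h + 3)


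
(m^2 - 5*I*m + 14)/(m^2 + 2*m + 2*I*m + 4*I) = (m - 7*I)/(m + 2)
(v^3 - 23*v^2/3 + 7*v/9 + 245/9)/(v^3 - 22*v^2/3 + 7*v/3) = (9*v^2 - 6*v - 35)/(3*v*(3*v - 1))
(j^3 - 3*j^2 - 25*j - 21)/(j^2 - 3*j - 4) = (j^2 - 4*j - 21)/(j - 4)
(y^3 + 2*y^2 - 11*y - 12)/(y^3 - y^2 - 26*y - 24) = (y - 3)/(y - 6)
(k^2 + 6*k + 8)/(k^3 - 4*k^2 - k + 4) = (k^2 + 6*k + 8)/(k^3 - 4*k^2 - k + 4)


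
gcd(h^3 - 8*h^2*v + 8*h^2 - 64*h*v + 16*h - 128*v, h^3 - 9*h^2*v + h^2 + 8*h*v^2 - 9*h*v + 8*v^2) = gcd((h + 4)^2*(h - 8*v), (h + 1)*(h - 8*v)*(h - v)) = -h + 8*v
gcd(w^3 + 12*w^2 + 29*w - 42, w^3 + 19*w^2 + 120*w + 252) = w^2 + 13*w + 42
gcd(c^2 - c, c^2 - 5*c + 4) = c - 1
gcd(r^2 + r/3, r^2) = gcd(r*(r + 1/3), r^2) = r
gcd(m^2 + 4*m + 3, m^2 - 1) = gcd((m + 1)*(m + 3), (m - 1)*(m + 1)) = m + 1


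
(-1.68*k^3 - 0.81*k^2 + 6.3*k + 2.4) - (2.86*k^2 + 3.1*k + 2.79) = -1.68*k^3 - 3.67*k^2 + 3.2*k - 0.39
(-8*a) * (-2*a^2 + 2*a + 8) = 16*a^3 - 16*a^2 - 64*a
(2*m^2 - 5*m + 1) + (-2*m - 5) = 2*m^2 - 7*m - 4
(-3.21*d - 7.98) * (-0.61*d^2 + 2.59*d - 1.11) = 1.9581*d^3 - 3.4461*d^2 - 17.1051*d + 8.8578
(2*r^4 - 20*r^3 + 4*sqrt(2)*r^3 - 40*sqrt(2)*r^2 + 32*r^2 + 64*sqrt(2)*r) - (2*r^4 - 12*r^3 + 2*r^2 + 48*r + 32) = -8*r^3 + 4*sqrt(2)*r^3 - 40*sqrt(2)*r^2 + 30*r^2 - 48*r + 64*sqrt(2)*r - 32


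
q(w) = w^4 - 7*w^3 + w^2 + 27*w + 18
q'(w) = 4*w^3 - 21*w^2 + 2*w + 27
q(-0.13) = 14.52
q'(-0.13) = 26.38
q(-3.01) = 218.77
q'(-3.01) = -278.37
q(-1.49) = 8.07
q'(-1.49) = -35.83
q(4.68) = -71.55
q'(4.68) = -13.58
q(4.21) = -58.79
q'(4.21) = -38.31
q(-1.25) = 1.93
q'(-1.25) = -16.12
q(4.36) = -64.08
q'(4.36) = -31.95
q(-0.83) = 0.76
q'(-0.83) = 8.59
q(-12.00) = 32670.00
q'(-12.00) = -9933.00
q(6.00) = 0.00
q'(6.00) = 147.00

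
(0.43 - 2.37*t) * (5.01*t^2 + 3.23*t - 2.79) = -11.8737*t^3 - 5.5008*t^2 + 8.0012*t - 1.1997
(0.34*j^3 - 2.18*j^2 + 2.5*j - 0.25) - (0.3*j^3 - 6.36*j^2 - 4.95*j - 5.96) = 0.04*j^3 + 4.18*j^2 + 7.45*j + 5.71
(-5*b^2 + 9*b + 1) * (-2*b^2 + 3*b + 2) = 10*b^4 - 33*b^3 + 15*b^2 + 21*b + 2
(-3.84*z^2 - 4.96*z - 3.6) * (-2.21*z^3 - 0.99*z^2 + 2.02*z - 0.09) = 8.4864*z^5 + 14.7632*z^4 + 5.1096*z^3 - 6.1096*z^2 - 6.8256*z + 0.324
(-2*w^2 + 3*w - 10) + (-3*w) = -2*w^2 - 10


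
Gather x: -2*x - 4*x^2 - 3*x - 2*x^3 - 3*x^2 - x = -2*x^3 - 7*x^2 - 6*x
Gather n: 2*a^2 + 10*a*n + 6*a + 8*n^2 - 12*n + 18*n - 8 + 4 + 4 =2*a^2 + 6*a + 8*n^2 + n*(10*a + 6)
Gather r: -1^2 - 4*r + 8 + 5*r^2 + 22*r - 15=5*r^2 + 18*r - 8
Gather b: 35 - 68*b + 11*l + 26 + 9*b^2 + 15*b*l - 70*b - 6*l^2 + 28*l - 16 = 9*b^2 + b*(15*l - 138) - 6*l^2 + 39*l + 45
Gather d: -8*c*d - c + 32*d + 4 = -c + d*(32 - 8*c) + 4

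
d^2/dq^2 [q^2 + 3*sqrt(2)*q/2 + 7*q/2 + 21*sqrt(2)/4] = 2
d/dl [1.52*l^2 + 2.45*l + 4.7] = 3.04*l + 2.45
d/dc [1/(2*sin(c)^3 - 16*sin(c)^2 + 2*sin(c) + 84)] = (-3*sin(c)^2 + 16*sin(c) - 1)*cos(c)/(2*(sin(c)^3 - 8*sin(c)^2 + sin(c) + 42)^2)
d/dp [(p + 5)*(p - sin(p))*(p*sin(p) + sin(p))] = -(p + 1)*(p + 5)*(cos(p) - 1)*sin(p) + (p + 1)*(p - sin(p))*sin(p) + (p + 5)*(p - sin(p))*(p*cos(p) + sqrt(2)*sin(p + pi/4))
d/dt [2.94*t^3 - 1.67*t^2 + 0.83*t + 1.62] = 8.82*t^2 - 3.34*t + 0.83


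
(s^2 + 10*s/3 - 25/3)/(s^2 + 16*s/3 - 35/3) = (s + 5)/(s + 7)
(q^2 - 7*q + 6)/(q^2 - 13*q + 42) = (q - 1)/(q - 7)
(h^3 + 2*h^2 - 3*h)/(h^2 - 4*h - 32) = h*(-h^2 - 2*h + 3)/(-h^2 + 4*h + 32)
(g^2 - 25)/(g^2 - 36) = (g^2 - 25)/(g^2 - 36)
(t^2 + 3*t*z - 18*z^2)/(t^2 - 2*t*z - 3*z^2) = (t + 6*z)/(t + z)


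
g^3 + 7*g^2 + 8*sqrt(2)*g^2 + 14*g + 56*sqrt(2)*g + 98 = (g + 7)*(g + sqrt(2))*(g + 7*sqrt(2))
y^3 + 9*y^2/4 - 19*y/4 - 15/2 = (y - 2)*(y + 5/4)*(y + 3)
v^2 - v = v*(v - 1)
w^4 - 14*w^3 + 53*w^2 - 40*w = w*(w - 8)*(w - 5)*(w - 1)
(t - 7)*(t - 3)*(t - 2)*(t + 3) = t^4 - 9*t^3 + 5*t^2 + 81*t - 126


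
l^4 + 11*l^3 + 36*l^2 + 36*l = l*(l + 2)*(l + 3)*(l + 6)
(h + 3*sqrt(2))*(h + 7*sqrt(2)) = h^2 + 10*sqrt(2)*h + 42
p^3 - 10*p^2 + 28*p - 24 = (p - 6)*(p - 2)^2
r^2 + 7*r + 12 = (r + 3)*(r + 4)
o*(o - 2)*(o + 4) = o^3 + 2*o^2 - 8*o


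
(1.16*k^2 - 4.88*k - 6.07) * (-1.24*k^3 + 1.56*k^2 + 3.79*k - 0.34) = -1.4384*k^5 + 7.8608*k^4 + 4.3104*k^3 - 28.3588*k^2 - 21.3461*k + 2.0638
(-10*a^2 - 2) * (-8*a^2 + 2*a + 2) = 80*a^4 - 20*a^3 - 4*a^2 - 4*a - 4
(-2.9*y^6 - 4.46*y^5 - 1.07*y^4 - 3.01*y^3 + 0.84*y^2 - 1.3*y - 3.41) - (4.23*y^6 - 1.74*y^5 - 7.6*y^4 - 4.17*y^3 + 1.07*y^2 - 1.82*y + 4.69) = -7.13*y^6 - 2.72*y^5 + 6.53*y^4 + 1.16*y^3 - 0.23*y^2 + 0.52*y - 8.1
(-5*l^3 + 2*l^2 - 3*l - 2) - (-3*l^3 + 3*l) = -2*l^3 + 2*l^2 - 6*l - 2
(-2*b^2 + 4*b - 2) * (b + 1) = -2*b^3 + 2*b^2 + 2*b - 2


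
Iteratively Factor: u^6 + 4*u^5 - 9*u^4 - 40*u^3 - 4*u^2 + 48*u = (u)*(u^5 + 4*u^4 - 9*u^3 - 40*u^2 - 4*u + 48) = u*(u + 4)*(u^4 - 9*u^2 - 4*u + 12) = u*(u - 3)*(u + 4)*(u^3 + 3*u^2 - 4) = u*(u - 3)*(u + 2)*(u + 4)*(u^2 + u - 2) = u*(u - 3)*(u + 2)^2*(u + 4)*(u - 1)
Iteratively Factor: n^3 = (n)*(n^2) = n^2*(n)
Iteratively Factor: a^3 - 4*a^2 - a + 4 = (a - 4)*(a^2 - 1) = (a - 4)*(a + 1)*(a - 1)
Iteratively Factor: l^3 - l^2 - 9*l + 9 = (l - 3)*(l^2 + 2*l - 3) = (l - 3)*(l + 3)*(l - 1)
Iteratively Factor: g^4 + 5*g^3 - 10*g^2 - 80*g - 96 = (g + 2)*(g^3 + 3*g^2 - 16*g - 48) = (g + 2)*(g + 3)*(g^2 - 16) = (g + 2)*(g + 3)*(g + 4)*(g - 4)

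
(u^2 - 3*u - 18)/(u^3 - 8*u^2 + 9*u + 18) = (u + 3)/(u^2 - 2*u - 3)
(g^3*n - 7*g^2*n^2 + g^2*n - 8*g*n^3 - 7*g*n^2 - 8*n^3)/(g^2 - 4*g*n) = n*(g^3 - 7*g^2*n + g^2 - 8*g*n^2 - 7*g*n - 8*n^2)/(g*(g - 4*n))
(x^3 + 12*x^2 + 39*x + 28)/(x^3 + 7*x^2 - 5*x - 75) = (x^3 + 12*x^2 + 39*x + 28)/(x^3 + 7*x^2 - 5*x - 75)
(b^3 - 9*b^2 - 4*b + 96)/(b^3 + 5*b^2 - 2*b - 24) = (b^2 - 12*b + 32)/(b^2 + 2*b - 8)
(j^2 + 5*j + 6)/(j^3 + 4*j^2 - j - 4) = (j^2 + 5*j + 6)/(j^3 + 4*j^2 - j - 4)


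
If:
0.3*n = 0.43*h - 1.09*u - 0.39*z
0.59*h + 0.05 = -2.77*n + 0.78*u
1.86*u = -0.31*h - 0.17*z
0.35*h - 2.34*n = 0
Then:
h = -0.04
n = -0.01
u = 0.01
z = -0.08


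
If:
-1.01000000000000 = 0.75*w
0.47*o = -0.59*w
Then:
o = 1.69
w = -1.35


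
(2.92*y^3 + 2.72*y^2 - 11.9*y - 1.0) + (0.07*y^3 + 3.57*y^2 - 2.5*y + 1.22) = 2.99*y^3 + 6.29*y^2 - 14.4*y + 0.22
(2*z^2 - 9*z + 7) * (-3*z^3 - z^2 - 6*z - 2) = -6*z^5 + 25*z^4 - 24*z^3 + 43*z^2 - 24*z - 14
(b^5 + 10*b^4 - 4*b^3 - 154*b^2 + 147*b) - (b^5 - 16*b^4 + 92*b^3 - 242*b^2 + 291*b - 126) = 26*b^4 - 96*b^3 + 88*b^2 - 144*b + 126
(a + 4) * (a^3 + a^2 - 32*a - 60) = a^4 + 5*a^3 - 28*a^2 - 188*a - 240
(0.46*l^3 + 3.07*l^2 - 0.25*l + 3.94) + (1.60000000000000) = 0.46*l^3 + 3.07*l^2 - 0.25*l + 5.54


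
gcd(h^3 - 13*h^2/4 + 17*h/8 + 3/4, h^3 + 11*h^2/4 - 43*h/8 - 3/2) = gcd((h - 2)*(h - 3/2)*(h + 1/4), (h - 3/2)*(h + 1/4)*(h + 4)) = h^2 - 5*h/4 - 3/8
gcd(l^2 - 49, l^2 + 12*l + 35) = l + 7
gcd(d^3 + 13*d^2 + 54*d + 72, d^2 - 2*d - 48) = d + 6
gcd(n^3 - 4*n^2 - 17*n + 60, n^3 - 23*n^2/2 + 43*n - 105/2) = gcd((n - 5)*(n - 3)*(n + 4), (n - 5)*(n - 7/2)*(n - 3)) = n^2 - 8*n + 15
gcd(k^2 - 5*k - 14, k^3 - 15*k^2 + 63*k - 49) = k - 7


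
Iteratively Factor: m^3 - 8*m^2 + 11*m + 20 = (m + 1)*(m^2 - 9*m + 20) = (m - 5)*(m + 1)*(m - 4)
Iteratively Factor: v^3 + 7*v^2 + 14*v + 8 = (v + 2)*(v^2 + 5*v + 4) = (v + 2)*(v + 4)*(v + 1)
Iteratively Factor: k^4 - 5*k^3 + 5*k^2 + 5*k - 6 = (k + 1)*(k^3 - 6*k^2 + 11*k - 6) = (k - 1)*(k + 1)*(k^2 - 5*k + 6) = (k - 2)*(k - 1)*(k + 1)*(k - 3)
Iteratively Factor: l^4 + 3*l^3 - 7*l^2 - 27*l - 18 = (l + 2)*(l^3 + l^2 - 9*l - 9) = (l - 3)*(l + 2)*(l^2 + 4*l + 3) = (l - 3)*(l + 2)*(l + 3)*(l + 1)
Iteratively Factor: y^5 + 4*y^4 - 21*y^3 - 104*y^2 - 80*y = (y - 5)*(y^4 + 9*y^3 + 24*y^2 + 16*y) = y*(y - 5)*(y^3 + 9*y^2 + 24*y + 16) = y*(y - 5)*(y + 4)*(y^2 + 5*y + 4) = y*(y - 5)*(y + 4)^2*(y + 1)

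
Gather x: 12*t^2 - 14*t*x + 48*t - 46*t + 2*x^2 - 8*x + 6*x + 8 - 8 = 12*t^2 + 2*t + 2*x^2 + x*(-14*t - 2)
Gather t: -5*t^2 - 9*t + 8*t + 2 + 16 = -5*t^2 - t + 18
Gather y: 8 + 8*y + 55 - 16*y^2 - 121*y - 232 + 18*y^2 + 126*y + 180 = 2*y^2 + 13*y + 11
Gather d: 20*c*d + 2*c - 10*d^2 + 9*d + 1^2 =2*c - 10*d^2 + d*(20*c + 9) + 1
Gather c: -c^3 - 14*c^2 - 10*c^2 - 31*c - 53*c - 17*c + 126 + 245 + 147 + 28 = -c^3 - 24*c^2 - 101*c + 546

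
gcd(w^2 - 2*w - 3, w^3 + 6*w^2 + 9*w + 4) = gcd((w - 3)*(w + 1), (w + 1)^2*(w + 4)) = w + 1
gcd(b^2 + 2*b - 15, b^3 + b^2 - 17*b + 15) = b^2 + 2*b - 15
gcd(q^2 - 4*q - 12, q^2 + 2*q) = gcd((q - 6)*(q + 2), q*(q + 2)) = q + 2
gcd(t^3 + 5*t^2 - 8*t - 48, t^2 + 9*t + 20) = t + 4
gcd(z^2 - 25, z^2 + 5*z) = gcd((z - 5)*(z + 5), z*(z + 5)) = z + 5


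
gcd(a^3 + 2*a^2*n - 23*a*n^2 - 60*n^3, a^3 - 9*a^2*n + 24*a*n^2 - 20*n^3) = a - 5*n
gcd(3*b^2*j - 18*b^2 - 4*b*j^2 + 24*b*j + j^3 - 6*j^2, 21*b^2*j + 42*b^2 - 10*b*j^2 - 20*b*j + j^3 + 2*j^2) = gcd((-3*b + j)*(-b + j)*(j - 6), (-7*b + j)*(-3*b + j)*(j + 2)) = 3*b - j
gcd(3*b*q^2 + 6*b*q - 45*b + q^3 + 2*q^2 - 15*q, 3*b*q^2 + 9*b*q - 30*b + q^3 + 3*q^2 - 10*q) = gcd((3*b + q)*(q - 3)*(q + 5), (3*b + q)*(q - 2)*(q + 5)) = 3*b*q + 15*b + q^2 + 5*q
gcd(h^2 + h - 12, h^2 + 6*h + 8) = h + 4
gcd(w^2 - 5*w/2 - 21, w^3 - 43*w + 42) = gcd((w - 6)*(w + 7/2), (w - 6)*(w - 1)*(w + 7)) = w - 6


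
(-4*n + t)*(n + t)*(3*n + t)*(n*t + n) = -12*n^4*t - 12*n^4 - 13*n^3*t^2 - 13*n^3*t + n*t^4 + n*t^3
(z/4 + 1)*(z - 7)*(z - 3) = z^3/4 - 3*z^2/2 - 19*z/4 + 21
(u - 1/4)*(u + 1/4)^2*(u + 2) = u^4 + 9*u^3/4 + 7*u^2/16 - 9*u/64 - 1/32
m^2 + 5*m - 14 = (m - 2)*(m + 7)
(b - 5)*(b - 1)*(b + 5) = b^3 - b^2 - 25*b + 25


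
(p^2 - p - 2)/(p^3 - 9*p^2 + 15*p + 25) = (p - 2)/(p^2 - 10*p + 25)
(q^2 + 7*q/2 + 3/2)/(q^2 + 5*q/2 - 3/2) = (2*q + 1)/(2*q - 1)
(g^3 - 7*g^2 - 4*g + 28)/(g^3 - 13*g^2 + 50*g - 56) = (g + 2)/(g - 4)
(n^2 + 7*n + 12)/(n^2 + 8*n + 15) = (n + 4)/(n + 5)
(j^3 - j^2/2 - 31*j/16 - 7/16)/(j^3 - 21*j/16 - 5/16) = (4*j - 7)/(4*j - 5)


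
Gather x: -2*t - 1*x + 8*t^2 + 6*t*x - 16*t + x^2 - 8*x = 8*t^2 - 18*t + x^2 + x*(6*t - 9)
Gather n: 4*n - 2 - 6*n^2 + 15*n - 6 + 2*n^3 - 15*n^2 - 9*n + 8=2*n^3 - 21*n^2 + 10*n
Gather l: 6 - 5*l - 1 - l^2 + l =-l^2 - 4*l + 5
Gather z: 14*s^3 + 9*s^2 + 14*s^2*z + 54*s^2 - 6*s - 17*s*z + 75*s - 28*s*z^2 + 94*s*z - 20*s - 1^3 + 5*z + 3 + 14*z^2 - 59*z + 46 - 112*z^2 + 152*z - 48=14*s^3 + 63*s^2 + 49*s + z^2*(-28*s - 98) + z*(14*s^2 + 77*s + 98)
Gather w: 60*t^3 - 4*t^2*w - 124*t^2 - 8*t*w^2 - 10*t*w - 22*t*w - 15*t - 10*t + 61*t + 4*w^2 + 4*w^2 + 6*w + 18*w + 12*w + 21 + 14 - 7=60*t^3 - 124*t^2 + 36*t + w^2*(8 - 8*t) + w*(-4*t^2 - 32*t + 36) + 28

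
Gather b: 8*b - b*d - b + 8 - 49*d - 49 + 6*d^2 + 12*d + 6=b*(7 - d) + 6*d^2 - 37*d - 35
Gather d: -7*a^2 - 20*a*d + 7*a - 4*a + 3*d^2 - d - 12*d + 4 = -7*a^2 + 3*a + 3*d^2 + d*(-20*a - 13) + 4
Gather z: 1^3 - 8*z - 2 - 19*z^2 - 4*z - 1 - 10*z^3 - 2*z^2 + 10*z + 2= -10*z^3 - 21*z^2 - 2*z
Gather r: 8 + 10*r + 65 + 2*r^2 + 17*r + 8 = 2*r^2 + 27*r + 81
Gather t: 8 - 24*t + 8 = 16 - 24*t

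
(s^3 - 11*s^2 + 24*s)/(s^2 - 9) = s*(s - 8)/(s + 3)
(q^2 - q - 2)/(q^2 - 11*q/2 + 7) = 2*(q + 1)/(2*q - 7)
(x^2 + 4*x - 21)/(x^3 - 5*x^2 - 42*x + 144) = (x + 7)/(x^2 - 2*x - 48)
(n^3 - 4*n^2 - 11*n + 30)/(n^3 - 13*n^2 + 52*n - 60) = (n + 3)/(n - 6)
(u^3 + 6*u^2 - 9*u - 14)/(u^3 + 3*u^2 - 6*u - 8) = (u + 7)/(u + 4)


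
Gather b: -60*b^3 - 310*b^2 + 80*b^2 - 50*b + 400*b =-60*b^3 - 230*b^2 + 350*b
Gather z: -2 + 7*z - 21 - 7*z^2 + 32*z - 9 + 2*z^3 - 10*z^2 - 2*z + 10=2*z^3 - 17*z^2 + 37*z - 22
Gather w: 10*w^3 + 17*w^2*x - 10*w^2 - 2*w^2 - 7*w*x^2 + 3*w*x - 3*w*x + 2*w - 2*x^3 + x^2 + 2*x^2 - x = 10*w^3 + w^2*(17*x - 12) + w*(2 - 7*x^2) - 2*x^3 + 3*x^2 - x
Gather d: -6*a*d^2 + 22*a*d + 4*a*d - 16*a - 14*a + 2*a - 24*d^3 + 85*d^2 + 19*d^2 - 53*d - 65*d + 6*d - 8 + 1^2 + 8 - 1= -28*a - 24*d^3 + d^2*(104 - 6*a) + d*(26*a - 112)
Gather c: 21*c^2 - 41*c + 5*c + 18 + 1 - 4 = 21*c^2 - 36*c + 15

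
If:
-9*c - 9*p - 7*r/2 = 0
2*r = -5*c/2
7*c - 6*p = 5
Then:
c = 60/121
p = -185/726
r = -75/121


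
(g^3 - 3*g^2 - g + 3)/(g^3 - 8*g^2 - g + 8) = (g - 3)/(g - 8)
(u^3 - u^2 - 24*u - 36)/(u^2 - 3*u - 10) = (u^2 - 3*u - 18)/(u - 5)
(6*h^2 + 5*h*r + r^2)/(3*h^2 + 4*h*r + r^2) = (2*h + r)/(h + r)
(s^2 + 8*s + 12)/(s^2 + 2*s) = (s + 6)/s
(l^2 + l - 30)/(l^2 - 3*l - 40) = (-l^2 - l + 30)/(-l^2 + 3*l + 40)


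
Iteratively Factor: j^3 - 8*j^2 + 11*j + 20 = (j + 1)*(j^2 - 9*j + 20) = (j - 4)*(j + 1)*(j - 5)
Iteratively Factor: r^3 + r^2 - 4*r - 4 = (r + 2)*(r^2 - r - 2) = (r + 1)*(r + 2)*(r - 2)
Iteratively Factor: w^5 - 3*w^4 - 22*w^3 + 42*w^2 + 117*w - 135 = (w + 3)*(w^4 - 6*w^3 - 4*w^2 + 54*w - 45) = (w + 3)^2*(w^3 - 9*w^2 + 23*w - 15) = (w - 3)*(w + 3)^2*(w^2 - 6*w + 5) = (w - 5)*(w - 3)*(w + 3)^2*(w - 1)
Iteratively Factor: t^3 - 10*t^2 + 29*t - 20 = (t - 4)*(t^2 - 6*t + 5) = (t - 4)*(t - 1)*(t - 5)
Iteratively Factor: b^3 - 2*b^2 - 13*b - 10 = (b + 1)*(b^2 - 3*b - 10) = (b - 5)*(b + 1)*(b + 2)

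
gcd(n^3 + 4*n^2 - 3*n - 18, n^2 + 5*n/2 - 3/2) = n + 3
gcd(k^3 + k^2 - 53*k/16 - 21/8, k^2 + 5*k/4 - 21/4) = k - 7/4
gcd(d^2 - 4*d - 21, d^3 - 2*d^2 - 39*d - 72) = d + 3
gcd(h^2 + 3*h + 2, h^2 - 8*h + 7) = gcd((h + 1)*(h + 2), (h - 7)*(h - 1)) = 1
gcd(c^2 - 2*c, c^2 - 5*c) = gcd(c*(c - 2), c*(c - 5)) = c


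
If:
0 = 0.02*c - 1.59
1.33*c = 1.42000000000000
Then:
No Solution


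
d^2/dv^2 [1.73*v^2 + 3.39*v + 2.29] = 3.46000000000000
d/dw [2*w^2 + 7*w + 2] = 4*w + 7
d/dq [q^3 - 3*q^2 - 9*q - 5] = 3*q^2 - 6*q - 9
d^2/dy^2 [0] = 0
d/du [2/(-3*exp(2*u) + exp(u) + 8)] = (12*exp(u) - 2)*exp(u)/(-3*exp(2*u) + exp(u) + 8)^2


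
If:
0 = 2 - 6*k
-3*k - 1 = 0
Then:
No Solution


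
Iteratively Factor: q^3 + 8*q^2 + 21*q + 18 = (q + 2)*(q^2 + 6*q + 9) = (q + 2)*(q + 3)*(q + 3)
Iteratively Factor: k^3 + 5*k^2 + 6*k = (k)*(k^2 + 5*k + 6) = k*(k + 3)*(k + 2)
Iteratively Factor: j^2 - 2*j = (j - 2)*(j)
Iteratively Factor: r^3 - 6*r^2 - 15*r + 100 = (r + 4)*(r^2 - 10*r + 25) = (r - 5)*(r + 4)*(r - 5)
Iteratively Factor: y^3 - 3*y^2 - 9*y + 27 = (y - 3)*(y^2 - 9) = (y - 3)^2*(y + 3)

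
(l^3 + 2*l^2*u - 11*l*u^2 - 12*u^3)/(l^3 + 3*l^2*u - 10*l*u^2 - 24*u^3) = (l + u)/(l + 2*u)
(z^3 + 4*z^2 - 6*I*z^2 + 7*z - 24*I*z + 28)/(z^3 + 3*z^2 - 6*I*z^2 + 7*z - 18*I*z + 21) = (z + 4)/(z + 3)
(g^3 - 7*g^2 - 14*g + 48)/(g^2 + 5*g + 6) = (g^2 - 10*g + 16)/(g + 2)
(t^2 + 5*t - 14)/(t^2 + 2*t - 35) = (t - 2)/(t - 5)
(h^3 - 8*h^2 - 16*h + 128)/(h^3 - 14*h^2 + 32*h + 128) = (h^2 - 16)/(h^2 - 6*h - 16)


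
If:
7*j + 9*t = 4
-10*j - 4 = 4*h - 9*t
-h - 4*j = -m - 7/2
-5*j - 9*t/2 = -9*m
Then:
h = 1139/30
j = -134/15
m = -19/15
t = 998/135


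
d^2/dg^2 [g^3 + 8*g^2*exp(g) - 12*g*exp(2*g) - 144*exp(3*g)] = 8*g^2*exp(g) - 48*g*exp(2*g) + 32*g*exp(g) + 6*g - 1296*exp(3*g) - 48*exp(2*g) + 16*exp(g)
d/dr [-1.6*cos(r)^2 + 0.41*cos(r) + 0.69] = (3.2*cos(r) - 0.41)*sin(r)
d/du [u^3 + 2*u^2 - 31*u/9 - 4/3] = 3*u^2 + 4*u - 31/9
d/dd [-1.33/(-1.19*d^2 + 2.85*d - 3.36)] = (3.7905 - 3.1654*d)/(1.19*d^2 - 2.85*d + 3.36)^2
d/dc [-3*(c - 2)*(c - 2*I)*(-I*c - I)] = 9*I*c^2 + 6*c*(2 - I) - 6 - 6*I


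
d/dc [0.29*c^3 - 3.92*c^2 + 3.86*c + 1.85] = 0.87*c^2 - 7.84*c + 3.86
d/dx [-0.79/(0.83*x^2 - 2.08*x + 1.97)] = (1.3114*x - 1.6432)/(0.83*x^2 - 2.08*x + 1.97)^2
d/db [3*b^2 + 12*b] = 6*b + 12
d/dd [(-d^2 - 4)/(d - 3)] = (d^2 - 2*d*(d - 3) + 4)/(d - 3)^2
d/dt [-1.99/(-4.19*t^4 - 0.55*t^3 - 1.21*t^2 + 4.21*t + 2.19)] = (-33.3524*t^3 - 3.2835*t^2 - 4.8158*t + 8.3779)/(4.19*t^4 + 0.55*t^3 + 1.21*t^2 - 4.21*t - 2.19)^2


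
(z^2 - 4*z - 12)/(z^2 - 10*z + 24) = (z + 2)/(z - 4)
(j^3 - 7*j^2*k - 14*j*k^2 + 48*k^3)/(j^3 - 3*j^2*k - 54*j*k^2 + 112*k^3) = (j + 3*k)/(j + 7*k)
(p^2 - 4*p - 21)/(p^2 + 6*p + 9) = (p - 7)/(p + 3)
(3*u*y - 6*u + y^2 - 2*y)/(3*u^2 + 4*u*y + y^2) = (y - 2)/(u + y)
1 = 1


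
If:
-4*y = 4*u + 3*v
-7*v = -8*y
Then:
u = -13*y/7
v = 8*y/7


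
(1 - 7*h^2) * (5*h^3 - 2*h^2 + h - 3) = -35*h^5 + 14*h^4 - 2*h^3 + 19*h^2 + h - 3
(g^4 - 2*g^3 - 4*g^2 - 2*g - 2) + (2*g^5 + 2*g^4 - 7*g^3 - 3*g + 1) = 2*g^5 + 3*g^4 - 9*g^3 - 4*g^2 - 5*g - 1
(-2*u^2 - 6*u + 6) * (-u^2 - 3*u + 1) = 2*u^4 + 12*u^3 + 10*u^2 - 24*u + 6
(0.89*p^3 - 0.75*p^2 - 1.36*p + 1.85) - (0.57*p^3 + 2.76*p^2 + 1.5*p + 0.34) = 0.32*p^3 - 3.51*p^2 - 2.86*p + 1.51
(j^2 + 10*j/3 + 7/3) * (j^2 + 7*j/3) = j^4 + 17*j^3/3 + 91*j^2/9 + 49*j/9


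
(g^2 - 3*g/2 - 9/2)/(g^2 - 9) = (g + 3/2)/(g + 3)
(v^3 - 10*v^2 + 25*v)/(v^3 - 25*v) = (v - 5)/(v + 5)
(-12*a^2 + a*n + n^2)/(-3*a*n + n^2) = (4*a + n)/n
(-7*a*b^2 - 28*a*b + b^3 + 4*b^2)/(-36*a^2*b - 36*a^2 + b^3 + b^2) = b*(7*a*b + 28*a - b^2 - 4*b)/(36*a^2*b + 36*a^2 - b^3 - b^2)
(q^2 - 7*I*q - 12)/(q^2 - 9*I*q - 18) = (q - 4*I)/(q - 6*I)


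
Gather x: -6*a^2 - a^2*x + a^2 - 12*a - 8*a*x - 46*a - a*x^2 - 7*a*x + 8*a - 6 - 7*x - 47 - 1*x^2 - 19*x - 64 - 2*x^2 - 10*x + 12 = -5*a^2 - 50*a + x^2*(-a - 3) + x*(-a^2 - 15*a - 36) - 105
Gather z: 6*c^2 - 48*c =6*c^2 - 48*c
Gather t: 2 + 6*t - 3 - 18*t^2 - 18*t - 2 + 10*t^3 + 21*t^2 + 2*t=10*t^3 + 3*t^2 - 10*t - 3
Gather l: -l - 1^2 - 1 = -l - 2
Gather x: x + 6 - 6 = x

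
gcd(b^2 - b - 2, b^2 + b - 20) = 1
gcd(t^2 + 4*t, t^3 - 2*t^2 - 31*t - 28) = t + 4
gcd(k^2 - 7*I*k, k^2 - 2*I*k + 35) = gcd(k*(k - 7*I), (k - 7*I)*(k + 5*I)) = k - 7*I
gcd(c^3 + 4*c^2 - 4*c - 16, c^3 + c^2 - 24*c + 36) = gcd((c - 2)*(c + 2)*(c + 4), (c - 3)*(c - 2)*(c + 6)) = c - 2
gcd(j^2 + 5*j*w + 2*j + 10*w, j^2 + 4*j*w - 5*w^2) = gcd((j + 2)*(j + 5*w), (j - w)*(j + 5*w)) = j + 5*w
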